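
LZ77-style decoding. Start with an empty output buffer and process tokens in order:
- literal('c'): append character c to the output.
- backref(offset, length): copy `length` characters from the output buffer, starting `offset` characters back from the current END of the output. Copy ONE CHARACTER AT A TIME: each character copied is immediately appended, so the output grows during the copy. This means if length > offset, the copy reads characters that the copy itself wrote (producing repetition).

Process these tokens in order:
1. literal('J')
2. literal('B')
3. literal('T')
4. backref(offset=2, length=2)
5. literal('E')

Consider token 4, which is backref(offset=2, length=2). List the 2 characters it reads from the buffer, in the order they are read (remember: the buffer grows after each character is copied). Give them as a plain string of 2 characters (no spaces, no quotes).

Answer: BT

Derivation:
Token 1: literal('J'). Output: "J"
Token 2: literal('B'). Output: "JB"
Token 3: literal('T'). Output: "JBT"
Token 4: backref(off=2, len=2). Buffer before: "JBT" (len 3)
  byte 1: read out[1]='B', append. Buffer now: "JBTB"
  byte 2: read out[2]='T', append. Buffer now: "JBTBT"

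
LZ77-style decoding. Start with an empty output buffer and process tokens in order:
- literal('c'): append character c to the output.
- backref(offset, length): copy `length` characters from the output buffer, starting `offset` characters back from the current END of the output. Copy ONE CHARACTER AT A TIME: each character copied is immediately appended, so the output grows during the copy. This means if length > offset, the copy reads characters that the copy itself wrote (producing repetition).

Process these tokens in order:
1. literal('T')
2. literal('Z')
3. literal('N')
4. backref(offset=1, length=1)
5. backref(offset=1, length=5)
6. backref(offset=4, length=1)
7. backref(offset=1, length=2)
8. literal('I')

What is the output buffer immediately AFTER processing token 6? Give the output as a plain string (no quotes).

Answer: TZNNNNNNNN

Derivation:
Token 1: literal('T'). Output: "T"
Token 2: literal('Z'). Output: "TZ"
Token 3: literal('N'). Output: "TZN"
Token 4: backref(off=1, len=1). Copied 'N' from pos 2. Output: "TZNN"
Token 5: backref(off=1, len=5) (overlapping!). Copied 'NNNNN' from pos 3. Output: "TZNNNNNNN"
Token 6: backref(off=4, len=1). Copied 'N' from pos 5. Output: "TZNNNNNNNN"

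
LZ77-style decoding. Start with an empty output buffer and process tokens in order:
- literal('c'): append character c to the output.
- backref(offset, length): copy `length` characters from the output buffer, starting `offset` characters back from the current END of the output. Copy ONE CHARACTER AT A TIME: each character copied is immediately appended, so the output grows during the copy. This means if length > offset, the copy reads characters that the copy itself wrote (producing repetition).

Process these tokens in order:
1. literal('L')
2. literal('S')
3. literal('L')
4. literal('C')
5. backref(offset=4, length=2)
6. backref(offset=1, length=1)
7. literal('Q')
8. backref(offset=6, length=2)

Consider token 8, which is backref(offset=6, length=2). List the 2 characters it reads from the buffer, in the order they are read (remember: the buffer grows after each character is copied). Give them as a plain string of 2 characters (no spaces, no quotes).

Answer: LC

Derivation:
Token 1: literal('L'). Output: "L"
Token 2: literal('S'). Output: "LS"
Token 3: literal('L'). Output: "LSL"
Token 4: literal('C'). Output: "LSLC"
Token 5: backref(off=4, len=2). Copied 'LS' from pos 0. Output: "LSLCLS"
Token 6: backref(off=1, len=1). Copied 'S' from pos 5. Output: "LSLCLSS"
Token 7: literal('Q'). Output: "LSLCLSSQ"
Token 8: backref(off=6, len=2). Buffer before: "LSLCLSSQ" (len 8)
  byte 1: read out[2]='L', append. Buffer now: "LSLCLSSQL"
  byte 2: read out[3]='C', append. Buffer now: "LSLCLSSQLC"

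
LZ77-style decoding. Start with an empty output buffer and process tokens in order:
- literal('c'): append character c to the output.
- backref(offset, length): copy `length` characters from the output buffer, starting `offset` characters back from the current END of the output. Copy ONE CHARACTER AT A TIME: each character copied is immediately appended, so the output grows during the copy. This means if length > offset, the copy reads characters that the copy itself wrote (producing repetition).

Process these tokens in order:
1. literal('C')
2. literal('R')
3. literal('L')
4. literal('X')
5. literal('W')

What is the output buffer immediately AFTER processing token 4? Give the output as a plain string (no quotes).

Token 1: literal('C'). Output: "C"
Token 2: literal('R'). Output: "CR"
Token 3: literal('L'). Output: "CRL"
Token 4: literal('X'). Output: "CRLX"

Answer: CRLX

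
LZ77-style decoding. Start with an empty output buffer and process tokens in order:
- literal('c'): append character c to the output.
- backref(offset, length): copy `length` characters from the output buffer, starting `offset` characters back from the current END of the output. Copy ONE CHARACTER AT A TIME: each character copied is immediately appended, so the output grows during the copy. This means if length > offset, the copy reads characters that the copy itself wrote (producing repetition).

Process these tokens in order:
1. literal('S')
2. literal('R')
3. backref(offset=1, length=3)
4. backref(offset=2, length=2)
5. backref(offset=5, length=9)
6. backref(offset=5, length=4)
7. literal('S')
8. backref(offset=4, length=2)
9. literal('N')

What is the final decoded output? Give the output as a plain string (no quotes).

Answer: SRRRRRRRRRRRRRRRRRRRSRRN

Derivation:
Token 1: literal('S'). Output: "S"
Token 2: literal('R'). Output: "SR"
Token 3: backref(off=1, len=3) (overlapping!). Copied 'RRR' from pos 1. Output: "SRRRR"
Token 4: backref(off=2, len=2). Copied 'RR' from pos 3. Output: "SRRRRRR"
Token 5: backref(off=5, len=9) (overlapping!). Copied 'RRRRRRRRR' from pos 2. Output: "SRRRRRRRRRRRRRRR"
Token 6: backref(off=5, len=4). Copied 'RRRR' from pos 11. Output: "SRRRRRRRRRRRRRRRRRRR"
Token 7: literal('S'). Output: "SRRRRRRRRRRRRRRRRRRRS"
Token 8: backref(off=4, len=2). Copied 'RR' from pos 17. Output: "SRRRRRRRRRRRRRRRRRRRSRR"
Token 9: literal('N'). Output: "SRRRRRRRRRRRRRRRRRRRSRRN"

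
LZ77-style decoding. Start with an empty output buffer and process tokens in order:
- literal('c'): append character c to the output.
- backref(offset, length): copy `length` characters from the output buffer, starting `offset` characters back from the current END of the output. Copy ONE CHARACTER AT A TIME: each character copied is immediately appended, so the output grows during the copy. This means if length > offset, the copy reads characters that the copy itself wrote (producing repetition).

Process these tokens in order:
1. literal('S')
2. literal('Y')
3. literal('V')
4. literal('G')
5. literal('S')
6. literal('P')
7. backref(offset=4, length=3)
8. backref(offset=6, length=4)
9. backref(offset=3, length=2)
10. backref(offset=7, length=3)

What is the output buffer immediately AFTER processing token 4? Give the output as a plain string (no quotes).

Token 1: literal('S'). Output: "S"
Token 2: literal('Y'). Output: "SY"
Token 3: literal('V'). Output: "SYV"
Token 4: literal('G'). Output: "SYVG"

Answer: SYVG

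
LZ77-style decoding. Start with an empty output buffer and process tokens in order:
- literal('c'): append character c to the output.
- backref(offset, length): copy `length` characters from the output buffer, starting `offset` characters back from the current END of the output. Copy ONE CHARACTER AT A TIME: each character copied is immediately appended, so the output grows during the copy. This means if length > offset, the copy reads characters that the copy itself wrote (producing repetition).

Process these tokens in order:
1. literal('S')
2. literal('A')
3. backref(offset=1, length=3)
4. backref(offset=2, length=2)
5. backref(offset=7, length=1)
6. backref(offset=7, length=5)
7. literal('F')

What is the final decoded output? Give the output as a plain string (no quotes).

Token 1: literal('S'). Output: "S"
Token 2: literal('A'). Output: "SA"
Token 3: backref(off=1, len=3) (overlapping!). Copied 'AAA' from pos 1. Output: "SAAAA"
Token 4: backref(off=2, len=2). Copied 'AA' from pos 3. Output: "SAAAAAA"
Token 5: backref(off=7, len=1). Copied 'S' from pos 0. Output: "SAAAAAAS"
Token 6: backref(off=7, len=5). Copied 'AAAAA' from pos 1. Output: "SAAAAAASAAAAA"
Token 7: literal('F'). Output: "SAAAAAASAAAAAF"

Answer: SAAAAAASAAAAAF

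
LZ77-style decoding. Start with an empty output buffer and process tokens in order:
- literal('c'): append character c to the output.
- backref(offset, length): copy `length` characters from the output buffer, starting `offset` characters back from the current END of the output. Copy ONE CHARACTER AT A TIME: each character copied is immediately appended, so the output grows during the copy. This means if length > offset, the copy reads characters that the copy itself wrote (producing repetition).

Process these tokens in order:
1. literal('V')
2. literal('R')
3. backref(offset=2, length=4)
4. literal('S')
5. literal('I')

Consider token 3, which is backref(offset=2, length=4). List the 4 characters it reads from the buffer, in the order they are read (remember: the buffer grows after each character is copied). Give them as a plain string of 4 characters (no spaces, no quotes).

Token 1: literal('V'). Output: "V"
Token 2: literal('R'). Output: "VR"
Token 3: backref(off=2, len=4). Buffer before: "VR" (len 2)
  byte 1: read out[0]='V', append. Buffer now: "VRV"
  byte 2: read out[1]='R', append. Buffer now: "VRVR"
  byte 3: read out[2]='V', append. Buffer now: "VRVRV"
  byte 4: read out[3]='R', append. Buffer now: "VRVRVR"

Answer: VRVR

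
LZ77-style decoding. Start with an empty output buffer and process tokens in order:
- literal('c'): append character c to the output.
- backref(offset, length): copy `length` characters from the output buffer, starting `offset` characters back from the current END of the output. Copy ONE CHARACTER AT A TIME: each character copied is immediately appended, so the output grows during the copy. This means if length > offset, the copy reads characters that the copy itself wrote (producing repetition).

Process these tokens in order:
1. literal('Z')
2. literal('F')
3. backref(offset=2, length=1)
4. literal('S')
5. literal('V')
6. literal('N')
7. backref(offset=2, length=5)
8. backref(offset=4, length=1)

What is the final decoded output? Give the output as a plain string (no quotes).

Answer: ZFZSVNVNVNVN

Derivation:
Token 1: literal('Z'). Output: "Z"
Token 2: literal('F'). Output: "ZF"
Token 3: backref(off=2, len=1). Copied 'Z' from pos 0. Output: "ZFZ"
Token 4: literal('S'). Output: "ZFZS"
Token 5: literal('V'). Output: "ZFZSV"
Token 6: literal('N'). Output: "ZFZSVN"
Token 7: backref(off=2, len=5) (overlapping!). Copied 'VNVNV' from pos 4. Output: "ZFZSVNVNVNV"
Token 8: backref(off=4, len=1). Copied 'N' from pos 7. Output: "ZFZSVNVNVNVN"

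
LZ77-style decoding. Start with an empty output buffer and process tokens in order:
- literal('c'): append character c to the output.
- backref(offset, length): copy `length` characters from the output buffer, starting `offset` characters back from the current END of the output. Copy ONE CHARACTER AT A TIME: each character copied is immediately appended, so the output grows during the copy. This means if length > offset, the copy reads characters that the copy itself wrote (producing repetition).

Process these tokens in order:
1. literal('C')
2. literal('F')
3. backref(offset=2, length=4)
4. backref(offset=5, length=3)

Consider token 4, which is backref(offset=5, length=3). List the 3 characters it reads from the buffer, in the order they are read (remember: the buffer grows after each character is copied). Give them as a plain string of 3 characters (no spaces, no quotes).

Token 1: literal('C'). Output: "C"
Token 2: literal('F'). Output: "CF"
Token 3: backref(off=2, len=4) (overlapping!). Copied 'CFCF' from pos 0. Output: "CFCFCF"
Token 4: backref(off=5, len=3). Buffer before: "CFCFCF" (len 6)
  byte 1: read out[1]='F', append. Buffer now: "CFCFCFF"
  byte 2: read out[2]='C', append. Buffer now: "CFCFCFFC"
  byte 3: read out[3]='F', append. Buffer now: "CFCFCFFCF"

Answer: FCF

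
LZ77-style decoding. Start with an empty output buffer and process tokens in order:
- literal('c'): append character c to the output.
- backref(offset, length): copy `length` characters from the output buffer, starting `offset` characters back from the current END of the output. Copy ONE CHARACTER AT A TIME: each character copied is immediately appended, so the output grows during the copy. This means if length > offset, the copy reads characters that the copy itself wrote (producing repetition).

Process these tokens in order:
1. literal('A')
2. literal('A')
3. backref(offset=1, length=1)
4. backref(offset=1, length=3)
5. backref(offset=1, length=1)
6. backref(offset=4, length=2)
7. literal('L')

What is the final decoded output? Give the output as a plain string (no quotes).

Answer: AAAAAAAAAL

Derivation:
Token 1: literal('A'). Output: "A"
Token 2: literal('A'). Output: "AA"
Token 3: backref(off=1, len=1). Copied 'A' from pos 1. Output: "AAA"
Token 4: backref(off=1, len=3) (overlapping!). Copied 'AAA' from pos 2. Output: "AAAAAA"
Token 5: backref(off=1, len=1). Copied 'A' from pos 5. Output: "AAAAAAA"
Token 6: backref(off=4, len=2). Copied 'AA' from pos 3. Output: "AAAAAAAAA"
Token 7: literal('L'). Output: "AAAAAAAAAL"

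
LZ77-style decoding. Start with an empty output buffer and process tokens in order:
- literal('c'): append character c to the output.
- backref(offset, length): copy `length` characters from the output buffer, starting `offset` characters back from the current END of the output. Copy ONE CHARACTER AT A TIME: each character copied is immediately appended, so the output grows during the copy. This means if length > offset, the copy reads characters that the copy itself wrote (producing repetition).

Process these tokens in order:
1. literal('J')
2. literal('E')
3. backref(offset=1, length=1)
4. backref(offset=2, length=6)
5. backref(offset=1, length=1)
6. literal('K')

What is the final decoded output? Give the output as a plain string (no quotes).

Answer: JEEEEEEEEEK

Derivation:
Token 1: literal('J'). Output: "J"
Token 2: literal('E'). Output: "JE"
Token 3: backref(off=1, len=1). Copied 'E' from pos 1. Output: "JEE"
Token 4: backref(off=2, len=6) (overlapping!). Copied 'EEEEEE' from pos 1. Output: "JEEEEEEEE"
Token 5: backref(off=1, len=1). Copied 'E' from pos 8. Output: "JEEEEEEEEE"
Token 6: literal('K'). Output: "JEEEEEEEEEK"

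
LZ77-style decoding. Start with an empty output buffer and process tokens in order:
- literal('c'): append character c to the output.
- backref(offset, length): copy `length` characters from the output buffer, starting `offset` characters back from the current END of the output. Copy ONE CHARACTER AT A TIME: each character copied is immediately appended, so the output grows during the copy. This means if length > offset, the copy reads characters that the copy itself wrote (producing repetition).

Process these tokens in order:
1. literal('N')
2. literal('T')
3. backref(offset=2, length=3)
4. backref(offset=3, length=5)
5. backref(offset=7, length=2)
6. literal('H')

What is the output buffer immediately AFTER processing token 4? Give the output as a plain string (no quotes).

Token 1: literal('N'). Output: "N"
Token 2: literal('T'). Output: "NT"
Token 3: backref(off=2, len=3) (overlapping!). Copied 'NTN' from pos 0. Output: "NTNTN"
Token 4: backref(off=3, len=5) (overlapping!). Copied 'NTNNT' from pos 2. Output: "NTNTNNTNNT"

Answer: NTNTNNTNNT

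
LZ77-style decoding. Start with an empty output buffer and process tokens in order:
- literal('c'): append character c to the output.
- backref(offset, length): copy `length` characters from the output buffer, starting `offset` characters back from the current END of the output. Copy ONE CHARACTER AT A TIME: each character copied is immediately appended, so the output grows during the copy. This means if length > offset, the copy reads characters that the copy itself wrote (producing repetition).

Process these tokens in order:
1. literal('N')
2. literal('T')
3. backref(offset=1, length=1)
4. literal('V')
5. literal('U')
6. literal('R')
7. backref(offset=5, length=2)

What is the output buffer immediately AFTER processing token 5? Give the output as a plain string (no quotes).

Answer: NTTVU

Derivation:
Token 1: literal('N'). Output: "N"
Token 2: literal('T'). Output: "NT"
Token 3: backref(off=1, len=1). Copied 'T' from pos 1. Output: "NTT"
Token 4: literal('V'). Output: "NTTV"
Token 5: literal('U'). Output: "NTTVU"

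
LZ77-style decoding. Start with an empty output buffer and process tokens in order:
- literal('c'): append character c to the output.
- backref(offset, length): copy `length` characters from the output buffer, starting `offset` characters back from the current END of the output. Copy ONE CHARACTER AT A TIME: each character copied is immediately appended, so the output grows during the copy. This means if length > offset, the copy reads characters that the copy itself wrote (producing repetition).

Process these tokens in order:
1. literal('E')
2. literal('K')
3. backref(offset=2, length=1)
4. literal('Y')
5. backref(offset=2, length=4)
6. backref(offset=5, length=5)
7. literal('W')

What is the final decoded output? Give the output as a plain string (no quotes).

Token 1: literal('E'). Output: "E"
Token 2: literal('K'). Output: "EK"
Token 3: backref(off=2, len=1). Copied 'E' from pos 0. Output: "EKE"
Token 4: literal('Y'). Output: "EKEY"
Token 5: backref(off=2, len=4) (overlapping!). Copied 'EYEY' from pos 2. Output: "EKEYEYEY"
Token 6: backref(off=5, len=5). Copied 'YEYEY' from pos 3. Output: "EKEYEYEYYEYEY"
Token 7: literal('W'). Output: "EKEYEYEYYEYEYW"

Answer: EKEYEYEYYEYEYW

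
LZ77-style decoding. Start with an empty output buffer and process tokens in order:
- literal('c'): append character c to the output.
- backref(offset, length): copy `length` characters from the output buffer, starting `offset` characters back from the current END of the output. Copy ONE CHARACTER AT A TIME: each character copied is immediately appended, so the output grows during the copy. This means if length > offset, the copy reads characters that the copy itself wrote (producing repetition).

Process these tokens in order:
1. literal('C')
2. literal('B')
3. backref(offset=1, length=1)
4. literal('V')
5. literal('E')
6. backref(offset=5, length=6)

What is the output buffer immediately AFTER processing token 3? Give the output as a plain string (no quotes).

Answer: CBB

Derivation:
Token 1: literal('C'). Output: "C"
Token 2: literal('B'). Output: "CB"
Token 3: backref(off=1, len=1). Copied 'B' from pos 1. Output: "CBB"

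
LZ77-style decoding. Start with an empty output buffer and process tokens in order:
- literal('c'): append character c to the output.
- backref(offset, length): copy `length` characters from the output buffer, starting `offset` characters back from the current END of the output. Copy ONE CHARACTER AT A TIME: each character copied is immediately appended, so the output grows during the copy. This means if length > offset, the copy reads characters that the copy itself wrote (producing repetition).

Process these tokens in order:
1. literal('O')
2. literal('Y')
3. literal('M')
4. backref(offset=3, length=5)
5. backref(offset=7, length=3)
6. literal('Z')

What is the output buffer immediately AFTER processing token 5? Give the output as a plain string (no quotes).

Answer: OYMOYMOYYMO

Derivation:
Token 1: literal('O'). Output: "O"
Token 2: literal('Y'). Output: "OY"
Token 3: literal('M'). Output: "OYM"
Token 4: backref(off=3, len=5) (overlapping!). Copied 'OYMOY' from pos 0. Output: "OYMOYMOY"
Token 5: backref(off=7, len=3). Copied 'YMO' from pos 1. Output: "OYMOYMOYYMO"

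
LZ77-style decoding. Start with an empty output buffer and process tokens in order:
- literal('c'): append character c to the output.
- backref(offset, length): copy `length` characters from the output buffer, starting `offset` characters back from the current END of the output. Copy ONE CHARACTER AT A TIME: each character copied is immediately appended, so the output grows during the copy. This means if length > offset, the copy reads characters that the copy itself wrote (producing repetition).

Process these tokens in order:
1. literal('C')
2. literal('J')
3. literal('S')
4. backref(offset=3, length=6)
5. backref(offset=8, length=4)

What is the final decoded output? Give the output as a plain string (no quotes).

Answer: CJSCJSCJSJSCJ

Derivation:
Token 1: literal('C'). Output: "C"
Token 2: literal('J'). Output: "CJ"
Token 3: literal('S'). Output: "CJS"
Token 4: backref(off=3, len=6) (overlapping!). Copied 'CJSCJS' from pos 0. Output: "CJSCJSCJS"
Token 5: backref(off=8, len=4). Copied 'JSCJ' from pos 1. Output: "CJSCJSCJSJSCJ"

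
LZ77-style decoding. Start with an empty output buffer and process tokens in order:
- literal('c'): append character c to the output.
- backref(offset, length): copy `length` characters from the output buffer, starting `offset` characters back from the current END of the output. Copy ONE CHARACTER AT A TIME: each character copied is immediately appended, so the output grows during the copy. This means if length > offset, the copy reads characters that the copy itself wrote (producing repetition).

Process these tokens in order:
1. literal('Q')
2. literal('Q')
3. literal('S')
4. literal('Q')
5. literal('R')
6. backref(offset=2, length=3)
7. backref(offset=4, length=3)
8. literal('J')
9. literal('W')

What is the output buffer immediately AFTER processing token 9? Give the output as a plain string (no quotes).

Token 1: literal('Q'). Output: "Q"
Token 2: literal('Q'). Output: "QQ"
Token 3: literal('S'). Output: "QQS"
Token 4: literal('Q'). Output: "QQSQ"
Token 5: literal('R'). Output: "QQSQR"
Token 6: backref(off=2, len=3) (overlapping!). Copied 'QRQ' from pos 3. Output: "QQSQRQRQ"
Token 7: backref(off=4, len=3). Copied 'RQR' from pos 4. Output: "QQSQRQRQRQR"
Token 8: literal('J'). Output: "QQSQRQRQRQRJ"
Token 9: literal('W'). Output: "QQSQRQRQRQRJW"

Answer: QQSQRQRQRQRJW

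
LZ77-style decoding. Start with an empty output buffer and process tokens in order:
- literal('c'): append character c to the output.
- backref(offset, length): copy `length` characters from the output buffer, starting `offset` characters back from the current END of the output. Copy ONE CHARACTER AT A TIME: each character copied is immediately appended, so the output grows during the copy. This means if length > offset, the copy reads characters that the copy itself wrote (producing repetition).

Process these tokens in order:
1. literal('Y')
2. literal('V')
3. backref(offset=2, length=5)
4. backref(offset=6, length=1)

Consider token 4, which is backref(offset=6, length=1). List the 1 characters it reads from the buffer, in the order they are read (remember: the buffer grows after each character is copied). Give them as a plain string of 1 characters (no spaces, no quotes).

Answer: V

Derivation:
Token 1: literal('Y'). Output: "Y"
Token 2: literal('V'). Output: "YV"
Token 3: backref(off=2, len=5) (overlapping!). Copied 'YVYVY' from pos 0. Output: "YVYVYVY"
Token 4: backref(off=6, len=1). Buffer before: "YVYVYVY" (len 7)
  byte 1: read out[1]='V', append. Buffer now: "YVYVYVYV"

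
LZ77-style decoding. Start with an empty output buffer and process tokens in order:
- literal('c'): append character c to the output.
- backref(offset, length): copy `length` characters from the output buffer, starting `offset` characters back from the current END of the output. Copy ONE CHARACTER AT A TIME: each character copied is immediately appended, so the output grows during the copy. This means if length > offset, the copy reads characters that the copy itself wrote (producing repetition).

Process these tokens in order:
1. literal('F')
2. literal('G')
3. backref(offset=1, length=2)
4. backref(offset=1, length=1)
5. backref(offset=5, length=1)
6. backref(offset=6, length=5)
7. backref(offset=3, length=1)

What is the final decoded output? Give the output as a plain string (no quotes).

Answer: FGGGGFFGGGGG

Derivation:
Token 1: literal('F'). Output: "F"
Token 2: literal('G'). Output: "FG"
Token 3: backref(off=1, len=2) (overlapping!). Copied 'GG' from pos 1. Output: "FGGG"
Token 4: backref(off=1, len=1). Copied 'G' from pos 3. Output: "FGGGG"
Token 5: backref(off=5, len=1). Copied 'F' from pos 0. Output: "FGGGGF"
Token 6: backref(off=6, len=5). Copied 'FGGGG' from pos 0. Output: "FGGGGFFGGGG"
Token 7: backref(off=3, len=1). Copied 'G' from pos 8. Output: "FGGGGFFGGGGG"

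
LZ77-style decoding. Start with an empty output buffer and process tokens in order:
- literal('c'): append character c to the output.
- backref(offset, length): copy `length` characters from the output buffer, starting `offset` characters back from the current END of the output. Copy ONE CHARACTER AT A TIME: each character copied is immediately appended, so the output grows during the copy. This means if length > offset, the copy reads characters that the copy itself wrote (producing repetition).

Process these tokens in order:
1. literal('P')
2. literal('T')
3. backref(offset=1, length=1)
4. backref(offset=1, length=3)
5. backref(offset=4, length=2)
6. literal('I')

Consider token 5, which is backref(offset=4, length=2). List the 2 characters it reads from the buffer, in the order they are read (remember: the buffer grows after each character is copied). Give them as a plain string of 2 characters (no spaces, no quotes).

Token 1: literal('P'). Output: "P"
Token 2: literal('T'). Output: "PT"
Token 3: backref(off=1, len=1). Copied 'T' from pos 1. Output: "PTT"
Token 4: backref(off=1, len=3) (overlapping!). Copied 'TTT' from pos 2. Output: "PTTTTT"
Token 5: backref(off=4, len=2). Buffer before: "PTTTTT" (len 6)
  byte 1: read out[2]='T', append. Buffer now: "PTTTTTT"
  byte 2: read out[3]='T', append. Buffer now: "PTTTTTTT"

Answer: TT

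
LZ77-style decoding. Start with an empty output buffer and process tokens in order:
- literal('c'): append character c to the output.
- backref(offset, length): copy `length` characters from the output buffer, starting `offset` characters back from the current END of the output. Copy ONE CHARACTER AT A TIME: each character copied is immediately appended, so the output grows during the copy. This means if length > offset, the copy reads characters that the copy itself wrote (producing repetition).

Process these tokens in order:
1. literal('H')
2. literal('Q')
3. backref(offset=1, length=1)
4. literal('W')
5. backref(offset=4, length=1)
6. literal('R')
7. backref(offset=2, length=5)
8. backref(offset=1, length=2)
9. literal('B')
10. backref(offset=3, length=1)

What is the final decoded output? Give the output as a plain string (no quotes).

Token 1: literal('H'). Output: "H"
Token 2: literal('Q'). Output: "HQ"
Token 3: backref(off=1, len=1). Copied 'Q' from pos 1. Output: "HQQ"
Token 4: literal('W'). Output: "HQQW"
Token 5: backref(off=4, len=1). Copied 'H' from pos 0. Output: "HQQWH"
Token 6: literal('R'). Output: "HQQWHR"
Token 7: backref(off=2, len=5) (overlapping!). Copied 'HRHRH' from pos 4. Output: "HQQWHRHRHRH"
Token 8: backref(off=1, len=2) (overlapping!). Copied 'HH' from pos 10. Output: "HQQWHRHRHRHHH"
Token 9: literal('B'). Output: "HQQWHRHRHRHHHB"
Token 10: backref(off=3, len=1). Copied 'H' from pos 11. Output: "HQQWHRHRHRHHHBH"

Answer: HQQWHRHRHRHHHBH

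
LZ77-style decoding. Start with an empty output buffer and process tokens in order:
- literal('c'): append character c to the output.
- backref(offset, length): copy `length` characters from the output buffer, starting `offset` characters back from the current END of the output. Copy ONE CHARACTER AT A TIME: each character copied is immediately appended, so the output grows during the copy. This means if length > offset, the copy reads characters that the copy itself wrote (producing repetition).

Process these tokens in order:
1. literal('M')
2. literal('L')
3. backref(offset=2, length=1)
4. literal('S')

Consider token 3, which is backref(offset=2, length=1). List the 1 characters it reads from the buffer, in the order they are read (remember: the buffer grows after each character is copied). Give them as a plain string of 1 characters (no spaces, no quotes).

Answer: M

Derivation:
Token 1: literal('M'). Output: "M"
Token 2: literal('L'). Output: "ML"
Token 3: backref(off=2, len=1). Buffer before: "ML" (len 2)
  byte 1: read out[0]='M', append. Buffer now: "MLM"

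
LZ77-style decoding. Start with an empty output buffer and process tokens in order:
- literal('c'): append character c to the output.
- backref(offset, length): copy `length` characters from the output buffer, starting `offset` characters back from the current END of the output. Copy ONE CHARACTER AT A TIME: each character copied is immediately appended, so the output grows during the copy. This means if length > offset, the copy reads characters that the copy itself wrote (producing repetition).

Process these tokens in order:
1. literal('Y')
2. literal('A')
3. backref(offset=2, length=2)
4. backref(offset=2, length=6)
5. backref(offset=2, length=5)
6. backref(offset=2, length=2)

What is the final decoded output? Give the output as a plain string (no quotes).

Token 1: literal('Y'). Output: "Y"
Token 2: literal('A'). Output: "YA"
Token 3: backref(off=2, len=2). Copied 'YA' from pos 0. Output: "YAYA"
Token 4: backref(off=2, len=6) (overlapping!). Copied 'YAYAYA' from pos 2. Output: "YAYAYAYAYA"
Token 5: backref(off=2, len=5) (overlapping!). Copied 'YAYAY' from pos 8. Output: "YAYAYAYAYAYAYAY"
Token 6: backref(off=2, len=2). Copied 'AY' from pos 13. Output: "YAYAYAYAYAYAYAYAY"

Answer: YAYAYAYAYAYAYAYAY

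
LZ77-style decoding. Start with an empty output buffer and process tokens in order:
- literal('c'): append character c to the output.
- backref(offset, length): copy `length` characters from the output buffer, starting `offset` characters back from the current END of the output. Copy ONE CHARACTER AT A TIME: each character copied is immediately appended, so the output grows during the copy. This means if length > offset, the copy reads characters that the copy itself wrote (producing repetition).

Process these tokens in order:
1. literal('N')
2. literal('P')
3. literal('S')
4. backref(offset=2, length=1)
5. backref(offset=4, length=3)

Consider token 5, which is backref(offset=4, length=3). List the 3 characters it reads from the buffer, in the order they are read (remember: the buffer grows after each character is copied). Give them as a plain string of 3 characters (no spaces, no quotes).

Token 1: literal('N'). Output: "N"
Token 2: literal('P'). Output: "NP"
Token 3: literal('S'). Output: "NPS"
Token 4: backref(off=2, len=1). Copied 'P' from pos 1. Output: "NPSP"
Token 5: backref(off=4, len=3). Buffer before: "NPSP" (len 4)
  byte 1: read out[0]='N', append. Buffer now: "NPSPN"
  byte 2: read out[1]='P', append. Buffer now: "NPSPNP"
  byte 3: read out[2]='S', append. Buffer now: "NPSPNPS"

Answer: NPS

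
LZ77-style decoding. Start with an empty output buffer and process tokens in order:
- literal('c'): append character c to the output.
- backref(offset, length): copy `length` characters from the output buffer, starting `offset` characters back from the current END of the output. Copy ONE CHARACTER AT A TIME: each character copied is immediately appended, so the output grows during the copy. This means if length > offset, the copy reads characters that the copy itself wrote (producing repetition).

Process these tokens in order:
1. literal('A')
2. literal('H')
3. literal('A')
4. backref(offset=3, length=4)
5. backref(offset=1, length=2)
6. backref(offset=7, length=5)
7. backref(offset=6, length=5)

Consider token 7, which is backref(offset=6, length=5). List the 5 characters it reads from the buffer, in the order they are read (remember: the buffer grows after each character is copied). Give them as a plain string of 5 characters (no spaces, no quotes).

Token 1: literal('A'). Output: "A"
Token 2: literal('H'). Output: "AH"
Token 3: literal('A'). Output: "AHA"
Token 4: backref(off=3, len=4) (overlapping!). Copied 'AHAA' from pos 0. Output: "AHAAHAA"
Token 5: backref(off=1, len=2) (overlapping!). Copied 'AA' from pos 6. Output: "AHAAHAAAA"
Token 6: backref(off=7, len=5). Copied 'AAHAA' from pos 2. Output: "AHAAHAAAAAAHAA"
Token 7: backref(off=6, len=5). Buffer before: "AHAAHAAAAAAHAA" (len 14)
  byte 1: read out[8]='A', append. Buffer now: "AHAAHAAAAAAHAAA"
  byte 2: read out[9]='A', append. Buffer now: "AHAAHAAAAAAHAAAA"
  byte 3: read out[10]='A', append. Buffer now: "AHAAHAAAAAAHAAAAA"
  byte 4: read out[11]='H', append. Buffer now: "AHAAHAAAAAAHAAAAAH"
  byte 5: read out[12]='A', append. Buffer now: "AHAAHAAAAAAHAAAAAHA"

Answer: AAAHA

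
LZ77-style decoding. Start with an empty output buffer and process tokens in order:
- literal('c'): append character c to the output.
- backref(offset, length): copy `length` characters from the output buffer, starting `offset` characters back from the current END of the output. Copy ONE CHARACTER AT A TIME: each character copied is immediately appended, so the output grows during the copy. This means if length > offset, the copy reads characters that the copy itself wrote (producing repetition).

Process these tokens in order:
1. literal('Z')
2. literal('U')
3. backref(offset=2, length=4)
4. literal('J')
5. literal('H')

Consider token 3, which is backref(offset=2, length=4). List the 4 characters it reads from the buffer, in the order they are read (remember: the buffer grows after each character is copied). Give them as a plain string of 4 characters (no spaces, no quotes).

Token 1: literal('Z'). Output: "Z"
Token 2: literal('U'). Output: "ZU"
Token 3: backref(off=2, len=4). Buffer before: "ZU" (len 2)
  byte 1: read out[0]='Z', append. Buffer now: "ZUZ"
  byte 2: read out[1]='U', append. Buffer now: "ZUZU"
  byte 3: read out[2]='Z', append. Buffer now: "ZUZUZ"
  byte 4: read out[3]='U', append. Buffer now: "ZUZUZU"

Answer: ZUZU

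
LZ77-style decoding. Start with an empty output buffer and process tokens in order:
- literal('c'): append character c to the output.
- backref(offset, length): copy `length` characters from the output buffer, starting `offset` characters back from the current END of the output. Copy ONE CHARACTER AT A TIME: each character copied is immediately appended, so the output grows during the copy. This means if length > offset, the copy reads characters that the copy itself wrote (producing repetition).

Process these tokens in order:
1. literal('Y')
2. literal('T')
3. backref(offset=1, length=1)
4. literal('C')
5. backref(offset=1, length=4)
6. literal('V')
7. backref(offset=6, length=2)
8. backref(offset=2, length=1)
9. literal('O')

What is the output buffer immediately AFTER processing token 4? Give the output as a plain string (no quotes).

Token 1: literal('Y'). Output: "Y"
Token 2: literal('T'). Output: "YT"
Token 3: backref(off=1, len=1). Copied 'T' from pos 1. Output: "YTT"
Token 4: literal('C'). Output: "YTTC"

Answer: YTTC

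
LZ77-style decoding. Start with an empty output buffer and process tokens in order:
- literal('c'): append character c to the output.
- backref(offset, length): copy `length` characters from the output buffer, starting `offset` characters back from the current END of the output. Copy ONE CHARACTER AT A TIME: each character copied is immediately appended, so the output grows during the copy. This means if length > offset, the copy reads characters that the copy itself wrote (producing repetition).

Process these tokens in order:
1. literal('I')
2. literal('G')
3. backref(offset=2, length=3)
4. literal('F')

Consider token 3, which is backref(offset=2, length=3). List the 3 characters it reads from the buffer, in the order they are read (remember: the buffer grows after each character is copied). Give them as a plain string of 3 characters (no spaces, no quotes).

Answer: IGI

Derivation:
Token 1: literal('I'). Output: "I"
Token 2: literal('G'). Output: "IG"
Token 3: backref(off=2, len=3). Buffer before: "IG" (len 2)
  byte 1: read out[0]='I', append. Buffer now: "IGI"
  byte 2: read out[1]='G', append. Buffer now: "IGIG"
  byte 3: read out[2]='I', append. Buffer now: "IGIGI"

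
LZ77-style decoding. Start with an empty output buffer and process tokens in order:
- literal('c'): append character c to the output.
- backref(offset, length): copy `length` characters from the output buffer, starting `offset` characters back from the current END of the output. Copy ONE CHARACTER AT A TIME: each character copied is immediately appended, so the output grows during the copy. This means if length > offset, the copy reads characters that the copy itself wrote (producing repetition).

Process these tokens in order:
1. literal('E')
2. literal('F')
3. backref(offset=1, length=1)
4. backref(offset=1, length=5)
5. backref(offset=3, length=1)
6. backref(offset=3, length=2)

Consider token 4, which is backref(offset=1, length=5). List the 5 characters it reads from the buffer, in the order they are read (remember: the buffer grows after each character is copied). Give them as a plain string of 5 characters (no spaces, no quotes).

Token 1: literal('E'). Output: "E"
Token 2: literal('F'). Output: "EF"
Token 3: backref(off=1, len=1). Copied 'F' from pos 1. Output: "EFF"
Token 4: backref(off=1, len=5). Buffer before: "EFF" (len 3)
  byte 1: read out[2]='F', append. Buffer now: "EFFF"
  byte 2: read out[3]='F', append. Buffer now: "EFFFF"
  byte 3: read out[4]='F', append. Buffer now: "EFFFFF"
  byte 4: read out[5]='F', append. Buffer now: "EFFFFFF"
  byte 5: read out[6]='F', append. Buffer now: "EFFFFFFF"

Answer: FFFFF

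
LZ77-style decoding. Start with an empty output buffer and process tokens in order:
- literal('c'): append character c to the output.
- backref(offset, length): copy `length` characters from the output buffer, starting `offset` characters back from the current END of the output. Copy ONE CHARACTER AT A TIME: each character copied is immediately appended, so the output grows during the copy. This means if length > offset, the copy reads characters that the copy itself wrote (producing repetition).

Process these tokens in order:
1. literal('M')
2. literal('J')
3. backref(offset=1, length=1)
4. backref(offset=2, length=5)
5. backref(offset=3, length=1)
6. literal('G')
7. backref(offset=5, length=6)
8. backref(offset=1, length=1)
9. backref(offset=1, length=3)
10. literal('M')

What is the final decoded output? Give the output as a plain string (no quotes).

Answer: MJJJJJJJJGJJJJGJJJJJM

Derivation:
Token 1: literal('M'). Output: "M"
Token 2: literal('J'). Output: "MJ"
Token 3: backref(off=1, len=1). Copied 'J' from pos 1. Output: "MJJ"
Token 4: backref(off=2, len=5) (overlapping!). Copied 'JJJJJ' from pos 1. Output: "MJJJJJJJ"
Token 5: backref(off=3, len=1). Copied 'J' from pos 5. Output: "MJJJJJJJJ"
Token 6: literal('G'). Output: "MJJJJJJJJG"
Token 7: backref(off=5, len=6) (overlapping!). Copied 'JJJJGJ' from pos 5. Output: "MJJJJJJJJGJJJJGJ"
Token 8: backref(off=1, len=1). Copied 'J' from pos 15. Output: "MJJJJJJJJGJJJJGJJ"
Token 9: backref(off=1, len=3) (overlapping!). Copied 'JJJ' from pos 16. Output: "MJJJJJJJJGJJJJGJJJJJ"
Token 10: literal('M'). Output: "MJJJJJJJJGJJJJGJJJJJM"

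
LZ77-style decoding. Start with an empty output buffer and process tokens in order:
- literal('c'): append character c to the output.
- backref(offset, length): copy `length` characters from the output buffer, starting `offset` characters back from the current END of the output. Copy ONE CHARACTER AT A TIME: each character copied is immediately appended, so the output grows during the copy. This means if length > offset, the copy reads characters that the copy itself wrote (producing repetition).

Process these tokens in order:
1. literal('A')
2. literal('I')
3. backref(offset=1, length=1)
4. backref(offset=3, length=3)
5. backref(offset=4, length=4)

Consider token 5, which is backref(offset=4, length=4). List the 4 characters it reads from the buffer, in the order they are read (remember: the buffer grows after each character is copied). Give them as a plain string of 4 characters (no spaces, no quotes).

Token 1: literal('A'). Output: "A"
Token 2: literal('I'). Output: "AI"
Token 3: backref(off=1, len=1). Copied 'I' from pos 1. Output: "AII"
Token 4: backref(off=3, len=3). Copied 'AII' from pos 0. Output: "AIIAII"
Token 5: backref(off=4, len=4). Buffer before: "AIIAII" (len 6)
  byte 1: read out[2]='I', append. Buffer now: "AIIAIII"
  byte 2: read out[3]='A', append. Buffer now: "AIIAIIIA"
  byte 3: read out[4]='I', append. Buffer now: "AIIAIIIAI"
  byte 4: read out[5]='I', append. Buffer now: "AIIAIIIAII"

Answer: IAII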